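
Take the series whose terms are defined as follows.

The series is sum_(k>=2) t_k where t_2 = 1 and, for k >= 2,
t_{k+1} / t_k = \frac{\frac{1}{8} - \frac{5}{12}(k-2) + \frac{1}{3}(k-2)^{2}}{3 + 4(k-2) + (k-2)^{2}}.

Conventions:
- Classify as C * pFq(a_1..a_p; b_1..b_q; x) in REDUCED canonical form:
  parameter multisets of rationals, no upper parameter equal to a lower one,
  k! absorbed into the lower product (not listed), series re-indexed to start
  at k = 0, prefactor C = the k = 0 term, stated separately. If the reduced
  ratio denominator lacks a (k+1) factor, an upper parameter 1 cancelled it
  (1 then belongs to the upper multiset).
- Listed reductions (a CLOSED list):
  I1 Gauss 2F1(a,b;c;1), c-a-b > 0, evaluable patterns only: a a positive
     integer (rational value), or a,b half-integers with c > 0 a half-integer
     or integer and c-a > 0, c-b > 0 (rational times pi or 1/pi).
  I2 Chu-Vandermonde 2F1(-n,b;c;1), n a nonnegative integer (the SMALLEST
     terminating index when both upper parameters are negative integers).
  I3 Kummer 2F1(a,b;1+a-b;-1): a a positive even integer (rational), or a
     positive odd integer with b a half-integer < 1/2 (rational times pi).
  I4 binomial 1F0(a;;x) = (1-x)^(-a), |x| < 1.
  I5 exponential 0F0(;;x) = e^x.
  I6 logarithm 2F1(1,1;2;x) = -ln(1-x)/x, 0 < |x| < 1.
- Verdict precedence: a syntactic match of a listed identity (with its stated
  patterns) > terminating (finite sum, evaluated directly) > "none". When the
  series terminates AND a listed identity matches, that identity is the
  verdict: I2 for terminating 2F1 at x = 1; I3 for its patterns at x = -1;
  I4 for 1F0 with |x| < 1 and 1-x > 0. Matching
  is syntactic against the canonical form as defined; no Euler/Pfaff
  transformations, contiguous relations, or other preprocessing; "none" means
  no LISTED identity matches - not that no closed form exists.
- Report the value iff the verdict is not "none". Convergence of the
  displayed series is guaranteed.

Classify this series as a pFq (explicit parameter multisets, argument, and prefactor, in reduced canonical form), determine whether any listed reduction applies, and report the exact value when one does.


Prefactor 1, argument \frac{1}{3}: 2F1 with upper {-\frac{3}{4}, -\frac{1}{2}} over lower {3}. Verdict: none - this 2F1 at x = \frac{1}{3} matches no listed pattern, and upper {-\frac{3}{4}, -\frac{1}{2}} holds no stopper.

First insight: from the first term 1: the expanded ratio factors over Q; prefactor 1, roots give parameters.
Consecutive-term ratio: r(k) = \frac{1}{3} * (k-\frac{3}{4}) (k-\frac{1}{2}) / [(k+3) (k+1)] - rational; roots negated = parameters, x = \frac{1}{3}, C = 1.


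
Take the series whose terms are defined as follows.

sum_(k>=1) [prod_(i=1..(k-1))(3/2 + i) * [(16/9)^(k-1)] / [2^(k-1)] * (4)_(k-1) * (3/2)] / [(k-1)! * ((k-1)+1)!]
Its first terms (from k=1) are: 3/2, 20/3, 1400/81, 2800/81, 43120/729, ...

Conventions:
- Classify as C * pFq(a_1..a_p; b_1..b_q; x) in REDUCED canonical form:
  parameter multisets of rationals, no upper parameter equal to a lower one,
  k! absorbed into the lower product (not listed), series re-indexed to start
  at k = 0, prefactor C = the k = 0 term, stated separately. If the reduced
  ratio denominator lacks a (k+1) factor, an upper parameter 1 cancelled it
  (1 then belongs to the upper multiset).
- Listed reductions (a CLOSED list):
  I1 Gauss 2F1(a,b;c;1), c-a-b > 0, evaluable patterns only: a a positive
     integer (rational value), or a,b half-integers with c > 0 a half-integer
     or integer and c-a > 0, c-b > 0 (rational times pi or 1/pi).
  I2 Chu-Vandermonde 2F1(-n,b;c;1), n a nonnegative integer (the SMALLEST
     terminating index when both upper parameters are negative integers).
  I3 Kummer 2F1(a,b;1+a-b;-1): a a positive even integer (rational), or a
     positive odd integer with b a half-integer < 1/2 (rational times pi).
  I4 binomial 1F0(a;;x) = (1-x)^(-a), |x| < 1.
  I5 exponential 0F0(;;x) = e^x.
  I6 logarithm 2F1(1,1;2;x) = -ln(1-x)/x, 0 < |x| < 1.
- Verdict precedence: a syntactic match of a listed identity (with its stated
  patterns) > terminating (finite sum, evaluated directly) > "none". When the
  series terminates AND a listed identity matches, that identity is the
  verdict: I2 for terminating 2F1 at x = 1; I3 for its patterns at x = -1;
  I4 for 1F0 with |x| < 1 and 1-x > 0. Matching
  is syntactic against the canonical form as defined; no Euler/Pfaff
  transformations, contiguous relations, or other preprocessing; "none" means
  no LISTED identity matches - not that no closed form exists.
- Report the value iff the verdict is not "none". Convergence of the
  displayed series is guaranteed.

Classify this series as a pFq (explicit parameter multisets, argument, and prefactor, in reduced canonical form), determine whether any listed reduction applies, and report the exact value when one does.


This is 3/2 * 2F1(5/2, 4; 2; 8/9) in reduced canonical form. Verdict: none. Every listed pattern misses the 2F1 form at 8/9, upper {5/2, 4}.

First insight: x = (8/9) and the denominator's factorial ratio (C = 3/2, x = 8/9) is a lower Pochhammer.
Ratio: r(k) = (8/9) * (k+5/2) (k+4) / [(k+2) (k+1)] - poly over poly, x = (8/9) from leading terms; C = 3/2 at k = 0.


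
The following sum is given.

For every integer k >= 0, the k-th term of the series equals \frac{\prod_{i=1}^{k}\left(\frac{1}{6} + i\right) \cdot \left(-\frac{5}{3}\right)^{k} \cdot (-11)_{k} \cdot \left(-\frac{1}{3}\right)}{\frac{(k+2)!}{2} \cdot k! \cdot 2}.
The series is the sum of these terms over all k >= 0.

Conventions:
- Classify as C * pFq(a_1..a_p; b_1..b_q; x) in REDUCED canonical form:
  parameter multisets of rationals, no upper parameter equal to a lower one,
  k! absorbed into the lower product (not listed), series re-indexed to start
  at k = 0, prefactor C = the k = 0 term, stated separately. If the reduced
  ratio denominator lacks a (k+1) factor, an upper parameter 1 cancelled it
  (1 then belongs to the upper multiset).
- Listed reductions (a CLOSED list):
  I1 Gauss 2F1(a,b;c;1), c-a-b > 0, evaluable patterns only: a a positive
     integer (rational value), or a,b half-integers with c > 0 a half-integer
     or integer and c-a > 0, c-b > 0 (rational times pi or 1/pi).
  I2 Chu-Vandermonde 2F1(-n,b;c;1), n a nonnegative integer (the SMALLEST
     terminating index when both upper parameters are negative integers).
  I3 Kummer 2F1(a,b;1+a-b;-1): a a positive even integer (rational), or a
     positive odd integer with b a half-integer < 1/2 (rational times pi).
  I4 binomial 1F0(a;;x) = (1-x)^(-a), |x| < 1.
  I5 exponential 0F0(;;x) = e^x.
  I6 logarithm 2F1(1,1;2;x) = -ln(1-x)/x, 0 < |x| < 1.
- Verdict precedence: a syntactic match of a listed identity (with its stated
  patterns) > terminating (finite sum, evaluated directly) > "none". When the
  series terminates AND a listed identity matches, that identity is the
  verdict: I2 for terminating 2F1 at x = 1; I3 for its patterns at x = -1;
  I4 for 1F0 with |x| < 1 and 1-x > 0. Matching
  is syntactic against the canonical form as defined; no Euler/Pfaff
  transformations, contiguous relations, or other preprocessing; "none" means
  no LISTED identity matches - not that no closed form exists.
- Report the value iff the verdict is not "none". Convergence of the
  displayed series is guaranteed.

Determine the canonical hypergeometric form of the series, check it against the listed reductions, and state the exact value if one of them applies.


The tell: t_0 = -\frac{1}{6} here, and the denominator's factorial ratio (C = -1/6, x = -5/3) is a lower Pochhammer.
Step ratio: r(k) = -\frac{5}{3} * (k-11) (k+\frac{7}{6}) / [(k+3) (k+1)] ; factor over Q: parameters, x = -\frac{5}{3}, and C = -\frac{1}{6}.

Classification (C = -\frac{1}{6}): 2F1 with upper {-11, \frac{7}{6}}, lower {3}, argument x = -\frac{5}{3}. Verdict: terminating at k = 11: the factor (-11)_k kills every later term; summing the 12 survivors is exact. Hence: -\frac{18739143160462428866167}{47976111050506371072}.


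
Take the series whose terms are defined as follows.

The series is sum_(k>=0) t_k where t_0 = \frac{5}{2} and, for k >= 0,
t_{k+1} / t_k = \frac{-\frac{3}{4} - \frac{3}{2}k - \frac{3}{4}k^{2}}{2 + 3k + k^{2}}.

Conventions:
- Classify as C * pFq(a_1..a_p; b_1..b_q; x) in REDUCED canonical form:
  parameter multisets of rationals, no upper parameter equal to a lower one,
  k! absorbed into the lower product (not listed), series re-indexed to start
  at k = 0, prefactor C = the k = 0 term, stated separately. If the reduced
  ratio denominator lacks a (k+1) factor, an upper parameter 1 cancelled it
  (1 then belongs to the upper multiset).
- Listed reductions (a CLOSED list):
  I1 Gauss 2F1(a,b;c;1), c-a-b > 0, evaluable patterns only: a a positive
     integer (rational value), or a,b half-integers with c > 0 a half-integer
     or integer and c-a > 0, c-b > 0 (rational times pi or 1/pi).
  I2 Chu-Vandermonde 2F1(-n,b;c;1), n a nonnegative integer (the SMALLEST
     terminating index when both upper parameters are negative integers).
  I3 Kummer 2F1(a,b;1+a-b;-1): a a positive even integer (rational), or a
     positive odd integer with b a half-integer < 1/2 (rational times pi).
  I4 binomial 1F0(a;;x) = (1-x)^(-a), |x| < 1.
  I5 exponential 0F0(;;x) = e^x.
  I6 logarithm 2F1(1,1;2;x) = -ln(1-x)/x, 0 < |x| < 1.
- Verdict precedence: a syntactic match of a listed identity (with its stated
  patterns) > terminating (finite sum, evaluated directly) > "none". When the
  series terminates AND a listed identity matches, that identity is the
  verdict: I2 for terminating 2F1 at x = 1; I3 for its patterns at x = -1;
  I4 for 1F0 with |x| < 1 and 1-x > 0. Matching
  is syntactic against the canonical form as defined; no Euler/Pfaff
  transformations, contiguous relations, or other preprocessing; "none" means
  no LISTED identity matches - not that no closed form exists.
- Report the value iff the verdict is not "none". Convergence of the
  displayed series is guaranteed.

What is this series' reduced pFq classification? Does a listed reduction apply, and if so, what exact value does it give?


First insight: from the first term \frac{5}{2}: roots of the ratio polynomials (C = 5/2) are the negated parameters.
Step ratio: r(k) = -\frac{3}{4} * (k+1) (k+1) / [(k+2) (k+1)] - rational in k. x = -\frac{3}{4}; t_0 = \frac{5}{2}; negate the roots.

At argument -\frac{3}{4}: a 2F1 with upper {1, 1}, lower {2}, scaled by C = \frac{5}{2}. Verdict: logarithm (I6) fires (the logarithm: parameters (1,1;2), x = -\frac{3}{4}). Sum: \frac{10}{3} \cdot \ln\left(\frac{7}{4}\right).


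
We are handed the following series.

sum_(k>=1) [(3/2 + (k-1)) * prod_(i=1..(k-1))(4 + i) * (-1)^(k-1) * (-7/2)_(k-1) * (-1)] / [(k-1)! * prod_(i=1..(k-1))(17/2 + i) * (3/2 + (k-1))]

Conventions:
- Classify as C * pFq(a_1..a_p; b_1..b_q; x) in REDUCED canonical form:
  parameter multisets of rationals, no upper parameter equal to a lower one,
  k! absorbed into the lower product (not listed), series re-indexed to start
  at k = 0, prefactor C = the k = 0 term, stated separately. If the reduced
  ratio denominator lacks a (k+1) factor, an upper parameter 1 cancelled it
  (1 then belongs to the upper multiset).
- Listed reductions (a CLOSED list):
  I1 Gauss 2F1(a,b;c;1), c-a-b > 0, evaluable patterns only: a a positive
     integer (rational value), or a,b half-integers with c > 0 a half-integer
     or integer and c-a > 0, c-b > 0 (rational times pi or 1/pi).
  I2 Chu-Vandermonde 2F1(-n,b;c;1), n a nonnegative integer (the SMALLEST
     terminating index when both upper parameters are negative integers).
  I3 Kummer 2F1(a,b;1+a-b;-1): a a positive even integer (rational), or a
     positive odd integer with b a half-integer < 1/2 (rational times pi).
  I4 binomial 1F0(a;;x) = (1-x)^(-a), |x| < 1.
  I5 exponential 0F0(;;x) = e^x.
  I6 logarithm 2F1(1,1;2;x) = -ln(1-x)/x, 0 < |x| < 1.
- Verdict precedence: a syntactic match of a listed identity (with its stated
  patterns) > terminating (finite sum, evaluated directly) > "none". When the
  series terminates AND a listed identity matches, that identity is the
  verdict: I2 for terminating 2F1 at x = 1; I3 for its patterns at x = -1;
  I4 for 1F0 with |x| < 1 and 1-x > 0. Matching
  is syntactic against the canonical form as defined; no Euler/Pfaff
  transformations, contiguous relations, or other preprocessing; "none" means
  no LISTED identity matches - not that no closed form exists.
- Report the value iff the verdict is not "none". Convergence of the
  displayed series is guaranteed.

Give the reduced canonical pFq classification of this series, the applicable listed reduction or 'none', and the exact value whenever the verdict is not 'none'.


The series (x = -1) is 2F1: upper {-7/2, 5}, lower {19/2}, prefactor -1. Verdict: the Kummer evaluation I3 applies (x = -1; c = 19/2 equals 1+a-b for upper {-7/2, 5}: listed pattern). Hence: (-765765/524288) * pi.

First insight: t_0 being -1, the lower running product (C = -1) is a rising factorial.
Ratio: r(k) = (-1) * (k-7/2) (k+5) / [(k+19/2) (k+1)] - rational; roots negated = parameters, x = (-1), C = -1.


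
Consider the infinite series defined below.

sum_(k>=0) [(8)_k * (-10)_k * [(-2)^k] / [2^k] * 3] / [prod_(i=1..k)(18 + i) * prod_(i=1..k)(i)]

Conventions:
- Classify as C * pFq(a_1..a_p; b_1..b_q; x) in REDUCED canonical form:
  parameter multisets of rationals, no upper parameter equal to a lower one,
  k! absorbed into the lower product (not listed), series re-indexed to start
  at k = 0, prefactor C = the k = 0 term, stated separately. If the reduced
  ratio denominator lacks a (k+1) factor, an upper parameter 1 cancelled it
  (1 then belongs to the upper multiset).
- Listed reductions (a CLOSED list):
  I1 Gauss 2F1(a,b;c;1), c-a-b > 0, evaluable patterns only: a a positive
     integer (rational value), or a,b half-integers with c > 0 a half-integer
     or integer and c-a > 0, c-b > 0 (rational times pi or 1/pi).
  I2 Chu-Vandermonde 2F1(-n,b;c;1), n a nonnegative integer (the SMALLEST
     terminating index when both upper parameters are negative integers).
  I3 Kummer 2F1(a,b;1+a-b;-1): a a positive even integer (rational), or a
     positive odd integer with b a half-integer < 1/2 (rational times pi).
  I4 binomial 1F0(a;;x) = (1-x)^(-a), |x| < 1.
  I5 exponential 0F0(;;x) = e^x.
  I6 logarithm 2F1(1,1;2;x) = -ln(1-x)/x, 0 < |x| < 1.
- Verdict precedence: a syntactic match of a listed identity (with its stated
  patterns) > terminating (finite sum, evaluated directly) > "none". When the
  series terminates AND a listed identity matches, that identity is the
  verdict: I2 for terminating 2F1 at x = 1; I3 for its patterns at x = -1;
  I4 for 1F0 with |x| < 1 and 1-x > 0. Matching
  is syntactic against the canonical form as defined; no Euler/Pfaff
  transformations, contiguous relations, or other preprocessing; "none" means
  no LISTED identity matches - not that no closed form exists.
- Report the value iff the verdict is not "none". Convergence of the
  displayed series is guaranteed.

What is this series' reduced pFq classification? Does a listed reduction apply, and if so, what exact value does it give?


The series (x = -1) is 2F1: upper {-10, 8}, lower {19}, prefactor 3. Verdict: the Kummer evaluation I3 matches (x = -1; c = 19 equals 1+a-b for upper {-10, 8}: listed pattern). Its exact value is 918/7.

First insight: t_0 = 3 here, and the product of the first k integers (C = 3, x = -1) is k!.
Adjacent-term ratio: r(k) = (-1) * (k-10) (k+8) / [(k+19) (k+1)] - poly over poly, x = (-1) from leading terms; C = 3 at k = 0.


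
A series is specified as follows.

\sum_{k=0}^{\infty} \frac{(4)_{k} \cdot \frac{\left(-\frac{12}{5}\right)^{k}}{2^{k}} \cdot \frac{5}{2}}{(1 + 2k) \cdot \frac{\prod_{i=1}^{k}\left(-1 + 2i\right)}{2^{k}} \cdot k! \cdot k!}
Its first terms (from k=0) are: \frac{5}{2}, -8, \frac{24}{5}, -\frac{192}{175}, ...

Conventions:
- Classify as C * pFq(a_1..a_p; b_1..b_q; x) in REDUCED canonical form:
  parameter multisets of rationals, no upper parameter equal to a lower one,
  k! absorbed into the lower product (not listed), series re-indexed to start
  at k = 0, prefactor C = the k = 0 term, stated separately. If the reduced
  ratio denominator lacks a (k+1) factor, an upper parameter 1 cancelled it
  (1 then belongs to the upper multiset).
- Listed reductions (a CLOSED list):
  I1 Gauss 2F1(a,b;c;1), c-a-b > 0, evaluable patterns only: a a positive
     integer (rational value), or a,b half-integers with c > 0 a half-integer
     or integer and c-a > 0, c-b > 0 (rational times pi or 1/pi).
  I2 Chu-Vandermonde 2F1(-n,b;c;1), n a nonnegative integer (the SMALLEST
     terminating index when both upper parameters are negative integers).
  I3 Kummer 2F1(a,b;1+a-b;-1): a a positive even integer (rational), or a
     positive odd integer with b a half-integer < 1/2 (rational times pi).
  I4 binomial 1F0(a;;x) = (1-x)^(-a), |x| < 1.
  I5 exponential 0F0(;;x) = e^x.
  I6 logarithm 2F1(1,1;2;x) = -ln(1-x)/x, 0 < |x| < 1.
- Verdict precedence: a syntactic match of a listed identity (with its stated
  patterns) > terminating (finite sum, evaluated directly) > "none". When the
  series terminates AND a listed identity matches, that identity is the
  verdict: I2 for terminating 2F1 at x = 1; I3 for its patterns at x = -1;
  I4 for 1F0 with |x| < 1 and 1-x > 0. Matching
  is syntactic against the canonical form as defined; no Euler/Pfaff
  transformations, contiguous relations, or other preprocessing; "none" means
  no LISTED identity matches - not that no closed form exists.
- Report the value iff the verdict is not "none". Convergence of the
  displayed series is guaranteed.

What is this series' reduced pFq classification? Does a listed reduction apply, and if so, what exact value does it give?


Canonical form: C = \frac{5}{2} times 1F2 with upper {4}, lower {1, \frac{3}{2}}, x = -\frac{6}{5}. Verdict: none. Every listed pattern misses the 1F2 form at -\frac{6}{5}, upper {4}.

The tell: t_0 being \frac{5}{2}, the lower (2k+1) factor (prefactor 5/2) shifts a half-integer Pochhammer.
Step ratio: r(k) = -\frac{6}{5} * (k+4) / [(k+1) (k+\frac{3}{2}) (k+1)] - rational in k. x = -\frac{6}{5}; t_0 = \frac{5}{2}; negate the roots.


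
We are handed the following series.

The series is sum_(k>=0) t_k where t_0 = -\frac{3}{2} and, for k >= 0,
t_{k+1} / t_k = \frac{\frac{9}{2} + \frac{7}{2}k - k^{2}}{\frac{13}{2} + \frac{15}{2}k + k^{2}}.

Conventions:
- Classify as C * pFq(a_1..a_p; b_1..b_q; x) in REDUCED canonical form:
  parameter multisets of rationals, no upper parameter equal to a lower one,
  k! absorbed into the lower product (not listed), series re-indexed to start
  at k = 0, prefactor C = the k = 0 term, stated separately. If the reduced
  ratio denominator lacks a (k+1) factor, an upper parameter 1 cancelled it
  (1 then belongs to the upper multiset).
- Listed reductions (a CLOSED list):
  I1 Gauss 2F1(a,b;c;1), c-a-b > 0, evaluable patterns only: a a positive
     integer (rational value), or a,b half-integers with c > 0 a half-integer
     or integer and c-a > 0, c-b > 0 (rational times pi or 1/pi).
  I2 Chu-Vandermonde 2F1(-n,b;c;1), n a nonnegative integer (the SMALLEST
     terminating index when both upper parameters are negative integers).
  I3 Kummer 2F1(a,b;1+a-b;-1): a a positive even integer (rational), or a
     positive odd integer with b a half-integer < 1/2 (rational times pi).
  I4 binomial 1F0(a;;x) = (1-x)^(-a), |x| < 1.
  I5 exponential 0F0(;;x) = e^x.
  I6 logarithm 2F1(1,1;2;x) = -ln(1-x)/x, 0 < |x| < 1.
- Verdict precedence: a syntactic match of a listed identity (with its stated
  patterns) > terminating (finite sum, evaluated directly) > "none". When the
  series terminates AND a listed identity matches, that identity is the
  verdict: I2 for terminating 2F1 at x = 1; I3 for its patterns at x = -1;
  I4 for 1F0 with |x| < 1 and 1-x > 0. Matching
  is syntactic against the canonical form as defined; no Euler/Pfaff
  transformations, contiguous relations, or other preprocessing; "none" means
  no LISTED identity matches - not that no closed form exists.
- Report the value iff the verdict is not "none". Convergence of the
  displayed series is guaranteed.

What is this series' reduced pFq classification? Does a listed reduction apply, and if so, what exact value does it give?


Prefactor -\frac{3}{2}, argument -1: 2F1 with upper {-\frac{9}{2}, 1} over lower {\frac{13}{2}}. Verdict (x = -1): the Kummer evaluation I3 applies (x = -1; c = \frac{13}{2} equals 1+a-b for upper {-\frac{9}{2}, 1}: listed pattern). Its exact value is \left(-\frac{2079}{2048}\right) \cdot \pi.

Structural cue: x = -1 and the expanded ratio factors over Q; C = -3/2, roots give parameters.
Adjacent-term ratio: r(k) = -1 * (k-\frac{9}{2}) (k+1) / [(k+\frac{13}{2}) (k+1)] - rational in k, leading ratio -1; with t_0 = -\frac{3}{2}, classification follows.


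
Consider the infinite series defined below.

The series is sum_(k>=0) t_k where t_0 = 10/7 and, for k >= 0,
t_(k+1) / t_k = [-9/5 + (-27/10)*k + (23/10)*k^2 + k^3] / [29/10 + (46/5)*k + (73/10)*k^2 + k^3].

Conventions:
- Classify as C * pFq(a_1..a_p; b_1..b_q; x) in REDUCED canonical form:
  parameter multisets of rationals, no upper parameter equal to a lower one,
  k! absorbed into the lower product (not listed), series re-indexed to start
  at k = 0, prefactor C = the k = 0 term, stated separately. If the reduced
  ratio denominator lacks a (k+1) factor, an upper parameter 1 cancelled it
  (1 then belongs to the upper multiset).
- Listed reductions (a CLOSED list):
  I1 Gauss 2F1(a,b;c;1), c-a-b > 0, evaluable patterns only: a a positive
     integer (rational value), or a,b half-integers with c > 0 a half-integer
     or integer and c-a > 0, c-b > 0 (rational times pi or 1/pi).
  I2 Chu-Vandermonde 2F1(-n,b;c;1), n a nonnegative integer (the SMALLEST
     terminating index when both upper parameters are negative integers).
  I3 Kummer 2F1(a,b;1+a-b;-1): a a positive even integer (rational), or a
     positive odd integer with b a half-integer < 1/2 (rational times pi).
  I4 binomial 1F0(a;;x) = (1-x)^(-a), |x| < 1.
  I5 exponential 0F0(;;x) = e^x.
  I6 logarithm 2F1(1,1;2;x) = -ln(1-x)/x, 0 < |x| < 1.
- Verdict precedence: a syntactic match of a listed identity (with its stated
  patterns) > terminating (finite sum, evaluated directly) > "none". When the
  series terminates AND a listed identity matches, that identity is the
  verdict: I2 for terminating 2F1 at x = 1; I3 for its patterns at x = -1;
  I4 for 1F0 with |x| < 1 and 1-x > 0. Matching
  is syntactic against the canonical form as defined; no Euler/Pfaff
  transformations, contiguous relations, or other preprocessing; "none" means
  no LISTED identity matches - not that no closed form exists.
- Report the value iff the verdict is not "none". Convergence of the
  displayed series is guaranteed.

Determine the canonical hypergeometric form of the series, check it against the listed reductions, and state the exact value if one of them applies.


With C = 10/7: the canonical form is 2F1(-6/5, 3; 29/5; 1). Verdict: this is Gauss's theorem (I1) (x = 1: the Gamma ratio telescopes since c-a-b = 4 > 0 and a = 3 in Z>0). Value: 76/125.

Key step: x = 1 and the expanded ratio factors over Q; C = 10/7, roots give parameters.
Consecutive-term ratio: r(k) = 1 * (k-6/5) (k+3) / [(k+29/5) (k+1)] ; factor over Q: parameters, x = 1, and C = 10/7.


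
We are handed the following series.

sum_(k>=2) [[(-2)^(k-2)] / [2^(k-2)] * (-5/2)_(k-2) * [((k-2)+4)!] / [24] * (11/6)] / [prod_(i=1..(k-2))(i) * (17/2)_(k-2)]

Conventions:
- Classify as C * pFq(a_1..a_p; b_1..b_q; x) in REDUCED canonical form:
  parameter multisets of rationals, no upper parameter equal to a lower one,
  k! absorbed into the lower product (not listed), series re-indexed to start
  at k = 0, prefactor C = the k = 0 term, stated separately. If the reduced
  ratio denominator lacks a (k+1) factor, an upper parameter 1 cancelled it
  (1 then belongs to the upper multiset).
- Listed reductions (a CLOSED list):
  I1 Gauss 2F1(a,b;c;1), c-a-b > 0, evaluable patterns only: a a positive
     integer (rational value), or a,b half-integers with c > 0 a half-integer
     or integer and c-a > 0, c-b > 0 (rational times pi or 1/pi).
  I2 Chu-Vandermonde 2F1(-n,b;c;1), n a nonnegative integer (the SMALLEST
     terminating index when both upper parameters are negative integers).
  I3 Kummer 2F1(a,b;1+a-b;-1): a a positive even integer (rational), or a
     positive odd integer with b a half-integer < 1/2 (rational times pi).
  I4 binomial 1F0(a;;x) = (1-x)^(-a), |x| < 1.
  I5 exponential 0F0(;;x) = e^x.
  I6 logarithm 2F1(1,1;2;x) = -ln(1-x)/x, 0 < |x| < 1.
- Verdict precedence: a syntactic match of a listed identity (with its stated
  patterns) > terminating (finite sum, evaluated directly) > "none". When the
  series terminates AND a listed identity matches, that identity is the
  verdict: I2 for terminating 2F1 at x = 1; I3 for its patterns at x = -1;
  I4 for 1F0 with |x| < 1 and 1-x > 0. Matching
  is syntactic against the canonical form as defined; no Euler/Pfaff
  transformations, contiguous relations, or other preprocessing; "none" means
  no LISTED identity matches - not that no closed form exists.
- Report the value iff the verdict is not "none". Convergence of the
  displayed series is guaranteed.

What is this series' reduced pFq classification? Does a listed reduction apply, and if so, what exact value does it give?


Structural cue: with t_0 = 11/6, the product of the first k integers (C = 11/6) is k!.
Adjacent-term ratio: r(k) = (-1) * (k-5/2) (k+5) / [(k+17/2) (k+1)] - poly over poly, x = (-1) from leading terms; C = 11/6 at k = 0.

Prefactor 11/6, argument -1: 2F1 with upper {-5/2, 5} over lower {17/2}. Verdict: this is Kummer's theorem (I3) (x = -1; c = 17/2 equals 1+a-b for upper {-5/2, 5}: listed pattern). Exact value: (495495/262144) * pi.


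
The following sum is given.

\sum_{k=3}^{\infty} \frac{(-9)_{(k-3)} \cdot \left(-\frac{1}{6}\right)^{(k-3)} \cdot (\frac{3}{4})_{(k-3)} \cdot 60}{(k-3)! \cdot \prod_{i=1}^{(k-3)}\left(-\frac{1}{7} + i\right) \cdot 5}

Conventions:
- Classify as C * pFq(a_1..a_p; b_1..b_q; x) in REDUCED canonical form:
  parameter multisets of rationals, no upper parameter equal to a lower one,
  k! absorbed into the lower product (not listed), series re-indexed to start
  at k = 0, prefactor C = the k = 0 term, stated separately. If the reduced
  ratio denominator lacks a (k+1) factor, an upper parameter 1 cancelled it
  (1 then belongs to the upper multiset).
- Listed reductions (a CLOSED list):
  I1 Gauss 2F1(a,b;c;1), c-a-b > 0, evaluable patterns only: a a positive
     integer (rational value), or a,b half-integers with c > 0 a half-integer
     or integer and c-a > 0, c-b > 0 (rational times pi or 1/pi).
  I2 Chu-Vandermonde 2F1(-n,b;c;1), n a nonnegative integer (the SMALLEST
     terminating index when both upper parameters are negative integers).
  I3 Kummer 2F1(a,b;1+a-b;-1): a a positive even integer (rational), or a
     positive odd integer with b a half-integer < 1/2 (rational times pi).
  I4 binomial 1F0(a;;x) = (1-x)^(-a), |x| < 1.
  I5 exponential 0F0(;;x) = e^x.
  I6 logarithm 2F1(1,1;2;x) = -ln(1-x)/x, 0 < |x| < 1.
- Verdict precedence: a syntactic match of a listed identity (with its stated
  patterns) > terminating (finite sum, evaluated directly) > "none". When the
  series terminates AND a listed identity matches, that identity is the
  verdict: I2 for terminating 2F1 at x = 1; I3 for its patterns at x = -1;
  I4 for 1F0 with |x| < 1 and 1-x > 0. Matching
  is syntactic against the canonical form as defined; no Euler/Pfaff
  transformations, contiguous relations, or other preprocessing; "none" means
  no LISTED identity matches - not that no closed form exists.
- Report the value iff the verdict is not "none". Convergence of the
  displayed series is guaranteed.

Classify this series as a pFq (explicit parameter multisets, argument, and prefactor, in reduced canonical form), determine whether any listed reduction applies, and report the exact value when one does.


Key observation: x = -\frac{1}{6} and the constant factors (prefactor 12) combine into one prefactor.
Ratio: r(k) = -\frac{1}{6} * (k-9) (k+\frac{3}{4}) / [(k+\frac{6}{7}) (k+1)] - poly over poly, x = -\frac{1}{6} from leading terms; C = 12 at k = 0.

x = -\frac{1}{6} here; the reduced form reads 2F1, upper {-9, \frac{3}{4}}, lower {\frac{6}{7}}, C = 12. Verdict: terminating at k = 9: the factor (-9)_k kills every later term; summing the 10 survivors is exact. Its exact value is \frac{43316370824541874931}{1021329839870705664}.


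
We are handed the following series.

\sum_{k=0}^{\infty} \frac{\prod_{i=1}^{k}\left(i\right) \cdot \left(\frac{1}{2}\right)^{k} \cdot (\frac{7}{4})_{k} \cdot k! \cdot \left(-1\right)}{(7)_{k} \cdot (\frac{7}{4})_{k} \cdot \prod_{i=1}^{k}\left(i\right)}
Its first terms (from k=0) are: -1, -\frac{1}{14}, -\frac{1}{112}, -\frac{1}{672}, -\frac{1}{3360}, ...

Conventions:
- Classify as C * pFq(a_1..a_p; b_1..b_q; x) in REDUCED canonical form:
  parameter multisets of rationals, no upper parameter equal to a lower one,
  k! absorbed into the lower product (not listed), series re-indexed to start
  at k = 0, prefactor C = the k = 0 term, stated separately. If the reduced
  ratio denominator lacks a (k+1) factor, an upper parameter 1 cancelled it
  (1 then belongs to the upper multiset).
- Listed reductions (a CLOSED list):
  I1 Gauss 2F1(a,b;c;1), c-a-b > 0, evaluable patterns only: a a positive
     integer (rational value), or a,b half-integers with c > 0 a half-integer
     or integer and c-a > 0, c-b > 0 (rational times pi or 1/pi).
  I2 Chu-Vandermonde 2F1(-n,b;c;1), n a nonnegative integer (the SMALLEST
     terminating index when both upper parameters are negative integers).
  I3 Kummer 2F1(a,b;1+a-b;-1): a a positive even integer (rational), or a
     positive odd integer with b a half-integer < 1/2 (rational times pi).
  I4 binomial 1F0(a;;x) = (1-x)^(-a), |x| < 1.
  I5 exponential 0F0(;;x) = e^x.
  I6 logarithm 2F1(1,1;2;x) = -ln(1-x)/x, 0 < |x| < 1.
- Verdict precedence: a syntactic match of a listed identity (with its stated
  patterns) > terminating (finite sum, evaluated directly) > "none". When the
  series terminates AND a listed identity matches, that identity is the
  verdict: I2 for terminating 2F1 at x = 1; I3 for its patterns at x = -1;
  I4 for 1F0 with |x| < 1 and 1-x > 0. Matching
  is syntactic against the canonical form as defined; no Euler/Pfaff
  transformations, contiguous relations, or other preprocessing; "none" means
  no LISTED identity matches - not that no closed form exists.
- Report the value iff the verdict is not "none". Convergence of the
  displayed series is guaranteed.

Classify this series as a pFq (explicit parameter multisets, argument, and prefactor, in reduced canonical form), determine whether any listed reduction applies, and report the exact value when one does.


Key observation: t_0 = -1 here, and the factorial ratio (C = -1) (k+a-1)!/(a-1)! is a rising factorial (a)_k.
Term ratio: r(k) = \frac{1}{2} * (k+1) (k+1) / [(k+7) (k+1)] - rational; roots negated = parameters, x = \frac{1}{2}, C = -1.

Reduced: x = \frac{1}{2}, 2F1, upper = {1, 1}, lower = {7}, C = -1. Verdict: none - at argument \frac{1}{2} the multisets {1, 1} ; {7} match no listed identity.


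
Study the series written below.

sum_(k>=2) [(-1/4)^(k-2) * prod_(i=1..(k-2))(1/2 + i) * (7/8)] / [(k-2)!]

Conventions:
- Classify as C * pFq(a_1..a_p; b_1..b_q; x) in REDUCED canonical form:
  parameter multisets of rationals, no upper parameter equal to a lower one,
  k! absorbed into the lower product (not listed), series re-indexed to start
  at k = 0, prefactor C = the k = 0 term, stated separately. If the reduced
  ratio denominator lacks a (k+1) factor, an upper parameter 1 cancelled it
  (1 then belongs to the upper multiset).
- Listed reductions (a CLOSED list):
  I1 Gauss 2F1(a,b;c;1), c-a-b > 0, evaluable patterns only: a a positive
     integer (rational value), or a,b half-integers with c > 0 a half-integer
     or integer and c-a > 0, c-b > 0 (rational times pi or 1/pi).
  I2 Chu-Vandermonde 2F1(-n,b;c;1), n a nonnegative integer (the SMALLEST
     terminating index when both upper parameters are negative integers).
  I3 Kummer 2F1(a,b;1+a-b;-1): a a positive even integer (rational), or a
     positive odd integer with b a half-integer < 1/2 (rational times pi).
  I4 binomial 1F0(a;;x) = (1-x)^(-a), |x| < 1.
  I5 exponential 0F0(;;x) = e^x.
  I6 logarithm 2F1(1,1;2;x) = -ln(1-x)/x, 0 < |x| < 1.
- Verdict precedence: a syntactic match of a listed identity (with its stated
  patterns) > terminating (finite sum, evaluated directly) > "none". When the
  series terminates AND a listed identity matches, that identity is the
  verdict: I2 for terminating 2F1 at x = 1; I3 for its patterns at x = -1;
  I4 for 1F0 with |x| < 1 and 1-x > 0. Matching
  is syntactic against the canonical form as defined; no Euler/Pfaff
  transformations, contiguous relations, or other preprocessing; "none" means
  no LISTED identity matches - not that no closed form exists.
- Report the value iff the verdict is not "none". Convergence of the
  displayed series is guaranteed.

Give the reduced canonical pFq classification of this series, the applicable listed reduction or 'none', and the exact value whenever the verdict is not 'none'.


Key observation: from the first term 7/8: the running product (prefactor 7/8) telescopes to a rising factorial.
Ratio: r(k) = (-1/4) * (k+3/2) / [(k+1)] - poly over poly, x = (-1/4) from leading terms; C = 7/8 at k = 0.

Reduced: x = -1/4, 1F0, upper = {3/2}, lower = {-}, C = 7/8. Verdict: the I4 binomial reduction matches (the 1F0 binomial series: exponent -3/2, x = -1/4). Value: (7/8) * (5/4)^(-3/2).


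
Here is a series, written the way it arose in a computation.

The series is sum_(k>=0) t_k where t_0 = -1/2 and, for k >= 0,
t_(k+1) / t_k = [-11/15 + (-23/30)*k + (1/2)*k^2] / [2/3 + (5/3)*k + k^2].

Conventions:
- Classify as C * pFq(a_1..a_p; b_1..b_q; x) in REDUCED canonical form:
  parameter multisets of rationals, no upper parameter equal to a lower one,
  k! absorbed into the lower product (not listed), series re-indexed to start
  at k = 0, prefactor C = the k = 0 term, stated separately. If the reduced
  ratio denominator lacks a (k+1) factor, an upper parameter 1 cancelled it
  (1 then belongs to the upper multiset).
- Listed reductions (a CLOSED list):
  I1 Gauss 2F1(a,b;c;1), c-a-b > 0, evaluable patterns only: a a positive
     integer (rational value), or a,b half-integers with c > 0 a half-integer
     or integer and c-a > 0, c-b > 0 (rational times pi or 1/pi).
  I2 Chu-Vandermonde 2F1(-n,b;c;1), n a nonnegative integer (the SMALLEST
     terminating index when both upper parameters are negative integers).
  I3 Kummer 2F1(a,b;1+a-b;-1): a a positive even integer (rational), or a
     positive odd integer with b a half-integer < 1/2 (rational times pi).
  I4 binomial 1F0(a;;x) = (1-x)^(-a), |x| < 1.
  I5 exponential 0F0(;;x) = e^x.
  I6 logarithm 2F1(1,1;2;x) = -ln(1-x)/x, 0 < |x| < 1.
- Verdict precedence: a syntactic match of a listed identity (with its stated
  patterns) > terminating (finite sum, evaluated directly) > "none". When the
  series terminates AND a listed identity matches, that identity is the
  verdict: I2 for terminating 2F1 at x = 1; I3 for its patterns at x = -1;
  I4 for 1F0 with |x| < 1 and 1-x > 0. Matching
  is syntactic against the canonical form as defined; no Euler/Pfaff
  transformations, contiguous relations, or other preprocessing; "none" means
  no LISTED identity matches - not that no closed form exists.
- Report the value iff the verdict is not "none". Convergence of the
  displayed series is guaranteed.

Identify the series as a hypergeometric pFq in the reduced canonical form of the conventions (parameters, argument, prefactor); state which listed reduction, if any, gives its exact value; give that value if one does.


At argument 1/2: a 1F0 with upper {-11/5}, lower {-}, scaled by C = -1/2. Verdict: this is the binomial series (I4) (the 1F0 binomial series: exponent 11/5, x = 1/2). Hence: (-1/2) * (1/2)^(11/5).

First insight: from the first term -1/2: the ratio is unreduced: k + 2/3 divides both sides (C = -1/2).
Step ratio: r(k) = (1/2) * (k-11/5) / [(k+1)] - rational in k, leading ratio (1/2); with t_0 = -1/2, classification follows.


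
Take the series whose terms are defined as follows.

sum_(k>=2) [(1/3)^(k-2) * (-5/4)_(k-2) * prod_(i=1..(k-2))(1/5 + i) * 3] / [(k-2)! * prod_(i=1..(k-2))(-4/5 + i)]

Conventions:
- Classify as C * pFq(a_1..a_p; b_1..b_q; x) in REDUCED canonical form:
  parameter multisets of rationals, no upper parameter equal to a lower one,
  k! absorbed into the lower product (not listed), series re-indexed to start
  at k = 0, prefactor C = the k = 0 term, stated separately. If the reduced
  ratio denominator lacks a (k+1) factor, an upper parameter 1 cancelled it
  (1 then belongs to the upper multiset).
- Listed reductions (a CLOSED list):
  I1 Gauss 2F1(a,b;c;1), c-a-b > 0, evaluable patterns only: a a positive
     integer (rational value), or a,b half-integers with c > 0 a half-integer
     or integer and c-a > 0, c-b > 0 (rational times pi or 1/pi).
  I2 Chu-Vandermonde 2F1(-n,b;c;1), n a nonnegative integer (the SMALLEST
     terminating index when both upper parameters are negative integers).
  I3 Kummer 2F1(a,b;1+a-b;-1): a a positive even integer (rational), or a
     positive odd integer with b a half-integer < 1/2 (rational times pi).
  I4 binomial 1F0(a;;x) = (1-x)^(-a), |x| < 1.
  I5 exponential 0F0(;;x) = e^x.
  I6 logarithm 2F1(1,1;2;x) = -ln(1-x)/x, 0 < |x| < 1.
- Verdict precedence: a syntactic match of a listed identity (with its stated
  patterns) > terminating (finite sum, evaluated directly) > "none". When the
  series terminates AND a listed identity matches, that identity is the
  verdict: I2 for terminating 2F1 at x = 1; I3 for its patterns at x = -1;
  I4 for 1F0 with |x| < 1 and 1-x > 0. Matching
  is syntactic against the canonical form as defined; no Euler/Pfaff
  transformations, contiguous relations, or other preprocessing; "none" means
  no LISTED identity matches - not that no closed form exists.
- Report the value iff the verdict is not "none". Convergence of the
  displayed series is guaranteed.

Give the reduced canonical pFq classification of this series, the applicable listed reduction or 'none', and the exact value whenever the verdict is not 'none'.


This is 3 * 2F1(-5/4, 6/5; 1/5; 1/3) in reduced canonical form. Verdict: none. A 2F1 with upper {-5/4, 6/5} fits none of I1-I6 at x = 1/3; the sum runs forever.

Key observation: t_0 = 3 here, and the lower running product (C = 3) is a rising factorial.
Consecutive-term ratio: r(k) = (1/3) * (k-5/4) (k+6/5) / [(k+1/5) (k+1)] - rational; roots negated = parameters, x = (1/3), C = 3.


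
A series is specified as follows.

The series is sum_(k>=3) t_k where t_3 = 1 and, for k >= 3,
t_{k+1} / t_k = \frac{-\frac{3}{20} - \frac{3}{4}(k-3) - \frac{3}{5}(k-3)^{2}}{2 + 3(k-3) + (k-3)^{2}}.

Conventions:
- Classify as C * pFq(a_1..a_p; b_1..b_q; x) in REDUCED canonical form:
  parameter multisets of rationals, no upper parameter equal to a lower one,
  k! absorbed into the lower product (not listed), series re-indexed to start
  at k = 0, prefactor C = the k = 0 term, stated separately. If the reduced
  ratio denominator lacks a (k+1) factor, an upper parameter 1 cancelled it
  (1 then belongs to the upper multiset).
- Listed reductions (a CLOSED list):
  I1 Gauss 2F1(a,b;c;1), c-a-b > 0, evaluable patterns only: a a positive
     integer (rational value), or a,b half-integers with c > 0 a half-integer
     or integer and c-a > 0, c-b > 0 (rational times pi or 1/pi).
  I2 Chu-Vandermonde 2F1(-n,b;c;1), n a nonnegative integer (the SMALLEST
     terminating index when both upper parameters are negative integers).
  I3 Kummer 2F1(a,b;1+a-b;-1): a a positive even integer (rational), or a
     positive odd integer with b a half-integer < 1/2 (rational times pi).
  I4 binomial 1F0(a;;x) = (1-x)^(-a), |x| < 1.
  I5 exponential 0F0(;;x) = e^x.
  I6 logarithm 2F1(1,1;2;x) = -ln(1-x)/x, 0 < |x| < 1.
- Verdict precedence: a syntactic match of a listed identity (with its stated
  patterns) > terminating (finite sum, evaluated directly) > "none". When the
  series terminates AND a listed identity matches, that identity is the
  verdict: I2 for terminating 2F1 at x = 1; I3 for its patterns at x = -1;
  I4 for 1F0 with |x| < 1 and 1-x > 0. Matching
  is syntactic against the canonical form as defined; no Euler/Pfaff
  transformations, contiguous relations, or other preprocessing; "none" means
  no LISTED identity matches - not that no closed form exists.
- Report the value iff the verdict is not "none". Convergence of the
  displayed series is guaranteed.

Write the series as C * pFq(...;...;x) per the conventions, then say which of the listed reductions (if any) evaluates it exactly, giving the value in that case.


First insight: from the first term 1: factor the ratio over Q (C = 1, x = -3/5): negated roots = parameters.
Term ratio: r(k) = -\frac{3}{5} * (k+\frac{1}{4}) (k+1) / [(k+2) (k+1)] - poly over poly, x = -\frac{3}{5} from leading terms; C = 1 at k = 0.

With C = 1: the canonical form is 2F1(\frac{1}{4}, 1; 2; -\frac{3}{5}). Verdict: none here - no I1-I6 shape fits x = -\frac{3}{5} with lower {2}.
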